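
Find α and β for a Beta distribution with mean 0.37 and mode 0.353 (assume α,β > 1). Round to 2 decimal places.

α = 6.40, β = 10.90

With s = α+β: μ = α/s and mode = (α−1)/(s−2). Eliminating α = μs,
μs − 1 = m(s−2) ⇒ s(μ−m) = 1−2m ⇒ s = 0.294/0.017 = 17.2941.
So α = μs = 6.40, β = (1−μ)s = 10.90.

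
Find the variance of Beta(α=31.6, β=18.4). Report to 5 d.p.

Var = αβ/[(α+β)²(α+β+1)] = (31.6×18.4)/(50.0²×51.0) = 581.44/127500.000 = 0.00456.

0.00456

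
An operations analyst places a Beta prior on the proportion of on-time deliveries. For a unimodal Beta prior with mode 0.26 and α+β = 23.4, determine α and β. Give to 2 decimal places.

α = 6.56, β = 16.84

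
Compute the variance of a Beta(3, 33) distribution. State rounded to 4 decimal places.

0.0021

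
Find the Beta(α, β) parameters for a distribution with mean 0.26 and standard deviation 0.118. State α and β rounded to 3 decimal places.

α = 3.333, β = 9.485

σ² = 0.118² = 0.013924.
With s = α+β, Var = μ(1−μ)/(s+1), so s+1 = (0.26×0.74)/0.013924 = 13.8179 and s = 12.8179.
α = μs = 3.333, β = (1−μ)s = 9.485.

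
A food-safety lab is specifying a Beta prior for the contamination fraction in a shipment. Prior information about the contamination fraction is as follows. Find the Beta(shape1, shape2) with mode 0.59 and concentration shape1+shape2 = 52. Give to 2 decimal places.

Since the density peak of Beta(shape1,shape2) is at (shape1−1)/(shape1+shape2−2),
shape1 = 1 + 0.59(52−2) = 30.50 and shape2 = 52 − 30.50 = 21.50.

shape1 = 30.50, shape2 = 21.50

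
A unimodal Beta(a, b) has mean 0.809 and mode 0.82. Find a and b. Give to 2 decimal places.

Let s = a+b. Mean gives a = μs = 0.809s; mode gives (a−1)/(s−2) = 0.82.
Substituting: 0.809s − 1 = 0.82(s−2) = 0.82s − 1.64, so -0.011s = -0.64 and s = 58.1818.
Then a = 0.809×58.1818 = 47.07 and b = s−a = 11.11.

a = 47.07, b = 11.11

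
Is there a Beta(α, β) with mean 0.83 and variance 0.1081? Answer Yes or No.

The Beta variance bound is σ² < μ(1−μ).
Here μ(1−μ) = 0.83×0.17 = 0.1411, and 0.1081 < 0.1411.

Yes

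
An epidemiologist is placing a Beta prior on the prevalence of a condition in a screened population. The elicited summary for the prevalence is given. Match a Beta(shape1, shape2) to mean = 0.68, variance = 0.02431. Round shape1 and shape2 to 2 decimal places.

By moment matching, shape1+shape2 = μ(1−μ)/σ² − 1 = (0.68·0.32)/0.02431 − 1 = 8.9510 − 1 = 7.9510.
Since shape1/(shape1+shape2) = μ, shape1 = 0.68·7.9510 = 5.41 and shape2 = 0.32·7.9510 = 2.54.

shape1 = 5.41, shape2 = 2.54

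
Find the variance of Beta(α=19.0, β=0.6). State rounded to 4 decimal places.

0.0014

Var = αβ/[(α+β)²(α+β+1)] = (19.0×0.6)/(19.6²×20.6) = 11.40/7913.696 = 0.0014.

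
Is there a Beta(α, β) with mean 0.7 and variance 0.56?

No

For any Beta, Var(X) < E[X]·(1−E[X]).
Here μ(1−μ) = 0.7×0.3 = 0.21, and 0.56 ≥ 0.21.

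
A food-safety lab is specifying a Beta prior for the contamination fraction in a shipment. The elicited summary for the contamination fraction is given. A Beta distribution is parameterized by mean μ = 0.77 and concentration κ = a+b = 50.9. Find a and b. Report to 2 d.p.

a = 39.19, b = 11.71

Split κ in proportion μ : (1−μ): a = 0.77·50.9 = 39.19, b = 50.9 − 39.19 = 11.71.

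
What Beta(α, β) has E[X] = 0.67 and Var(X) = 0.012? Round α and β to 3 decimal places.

Write ν = α+β; then α = μν and Var = μ(1−μ)/(ν+1).
ν = μ(1−μ)/Var − 1 = 0.2211/0.012 − 1 = 17.4250.
α = 0.67·17.4250 = 11.675, β = 0.33·17.4250 = 5.750.

α = 11.675, β = 5.750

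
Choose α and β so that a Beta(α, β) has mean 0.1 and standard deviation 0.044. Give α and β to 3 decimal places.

First σ² = 0.001936. Setting α = μn, β = (1−μ)n with n = α+β,
μ(1−μ)/(n+1) = 0.001936 ⇒ n+1 = 0.09/0.001936 = 46.4876 ⇒ n = 45.4876.
Hence α = 0.1×45.4876 = 4.549, β = 0.9×45.4876 = 40.939.

α = 4.549, β = 40.939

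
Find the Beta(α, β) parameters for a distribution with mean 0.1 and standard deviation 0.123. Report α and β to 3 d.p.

α = 0.495, β = 4.454

First σ² = 0.015129. Setting α = μn, β = (1−μ)n with n = α+β,
μ(1−μ)/(n+1) = 0.015129 ⇒ n+1 = 0.09/0.015129 = 5.9488 ⇒ n = 4.9488.
Hence α = 0.1×4.9488 = 0.495, β = 0.9×4.9488 = 4.454.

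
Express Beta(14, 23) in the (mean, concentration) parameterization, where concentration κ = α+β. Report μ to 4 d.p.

μ = 0.3784, κ = 37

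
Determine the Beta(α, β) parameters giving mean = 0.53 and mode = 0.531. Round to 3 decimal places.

α = 32.860, β = 29.140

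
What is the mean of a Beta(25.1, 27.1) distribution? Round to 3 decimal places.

The Beta mean is α/(α+β) = 25.1/(25.1+27.1) = 0.481.

0.481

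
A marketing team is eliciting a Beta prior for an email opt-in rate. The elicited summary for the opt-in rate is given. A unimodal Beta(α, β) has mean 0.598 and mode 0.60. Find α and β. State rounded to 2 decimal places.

Let s = α+β. Mean gives α = μs = 0.598s; mode gives (α−1)/(s−2) = 0.60.
Substituting: 0.598s − 1 = 0.60(s−2) = 0.60s − 1.20, so -0.002s = -0.20 and s = 100.0000.
Then α = 0.598×100.0000 = 59.80 and β = s−α = 40.20.

α = 59.80, β = 40.20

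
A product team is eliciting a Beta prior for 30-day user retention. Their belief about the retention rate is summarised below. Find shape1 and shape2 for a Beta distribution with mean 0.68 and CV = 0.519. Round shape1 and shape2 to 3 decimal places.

shape1 = 0.508, shape2 = 0.239

Var = (CV·μ)² = (0.519×0.68)² = 0.124553.
shape1+shape2 = μ(1−μ)/Var − 1 = 0.2176/0.124553 − 1 = 0.7471.
Thus shape1 = 0.68·0.7471 = 0.508 and shape2 = 0.32·0.7471 = 0.239.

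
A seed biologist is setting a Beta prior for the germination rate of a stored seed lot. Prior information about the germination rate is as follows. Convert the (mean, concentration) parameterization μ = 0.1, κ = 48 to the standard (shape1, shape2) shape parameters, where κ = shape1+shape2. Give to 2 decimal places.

shape1 = μκ = 0.1×48 = 4.80 and shape2 = (1−μ)κ = 0.9×48 = 43.20.

shape1 = 4.80, shape2 = 43.20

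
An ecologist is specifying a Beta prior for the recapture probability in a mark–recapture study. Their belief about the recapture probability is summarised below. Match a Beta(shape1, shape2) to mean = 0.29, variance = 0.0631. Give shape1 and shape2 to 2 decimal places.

shape1 = 0.66, shape2 = 1.61

Let s = shape1+shape2. The Beta variance is μ(1−μ)/(s+1).
So s+1 = μ(1−μ)/σ² = (0.29×0.71)/0.0631 = 0.2059/0.0631 = 3.2631, giving s = 2.2631.
Then shape1 = μs = 0.29×2.2631 = 0.66 and shape2 = (1−μ)s = 0.71×2.2631 = 1.61.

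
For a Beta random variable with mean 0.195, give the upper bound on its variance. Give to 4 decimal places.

0.1570

For fixed mean μ the Beta variance is μ(1−μ)/(α+β+1), increasing as α+β decreases.
Its least upper bound (not attained) is μ(1−μ) = 0.195·0.805 = 0.1570.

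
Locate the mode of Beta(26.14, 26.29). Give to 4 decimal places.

0.4985

The density x^(α−1)(1−x)^(β−1) is maximised at (α−1)/(α+β−2) = 25.14/50.43 = 0.4985.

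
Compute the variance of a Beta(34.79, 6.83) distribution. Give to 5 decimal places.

0.00322

α+β = 41.62 and αβ = 237.6157, so Var = αβ/[(α+β)²(α+β+1)] = 237.6157/73827.403928 = 0.00322.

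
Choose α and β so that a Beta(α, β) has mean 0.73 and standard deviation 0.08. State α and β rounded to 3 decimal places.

σ² = 0.08² = 0.0064.
With s = α+β, Var = μ(1−μ)/(s+1), so s+1 = (0.73×0.27)/0.0064 = 30.7969 and s = 29.7969.
α = μs = 21.752, β = (1−μ)s = 8.045.

α = 21.752, β = 8.045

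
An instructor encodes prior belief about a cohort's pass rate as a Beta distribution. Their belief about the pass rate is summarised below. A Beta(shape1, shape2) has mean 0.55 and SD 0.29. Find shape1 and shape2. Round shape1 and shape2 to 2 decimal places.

First σ² = 0.0841. Setting shape1 = μn, shape2 = (1−μ)n with n = shape1+shape2,
μ(1−μ)/(n+1) = 0.0841 ⇒ n+1 = 0.2475/0.0841 = 2.9429 ⇒ n = 1.9429.
Hence shape1 = 0.55×1.9429 = 1.07, shape2 = 0.45×1.9429 = 0.87.

shape1 = 1.07, shape2 = 0.87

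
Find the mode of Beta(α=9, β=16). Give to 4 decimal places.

0.3478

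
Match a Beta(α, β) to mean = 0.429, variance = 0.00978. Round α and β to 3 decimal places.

α = 10.316, β = 13.731

By moment matching, α+β = μ(1−μ)/σ² − 1 = (0.429·0.571)/0.00978 − 1 = 25.0469 − 1 = 24.0469.
Since α/(α+β) = μ, α = 0.429·24.0469 = 10.316 and β = 0.571·24.0469 = 13.731.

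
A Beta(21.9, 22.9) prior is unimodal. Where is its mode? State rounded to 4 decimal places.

With α,β > 1, mode = (α−1)/(α+β−2) = 20.9/42.8 = 0.4883.

0.4883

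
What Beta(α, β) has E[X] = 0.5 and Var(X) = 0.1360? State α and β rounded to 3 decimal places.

α = 0.419, β = 0.419

Write ν = α+β; then α = μν and Var = μ(1−μ)/(ν+1).
ν = μ(1−μ)/Var − 1 = 0.25/0.1360 − 1 = 0.8382.
α = 0.5·0.8382 = 0.419, β = 0.5·0.8382 = 0.419.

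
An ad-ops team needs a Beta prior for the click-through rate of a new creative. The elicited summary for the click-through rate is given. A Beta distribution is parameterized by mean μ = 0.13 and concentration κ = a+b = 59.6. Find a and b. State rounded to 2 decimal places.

a = 7.75, b = 51.85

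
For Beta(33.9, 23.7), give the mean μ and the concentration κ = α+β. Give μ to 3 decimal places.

κ = α+β = 33.9+23.7 = 57.6; μ = α/κ = 33.9/57.6 = 0.589.

μ = 0.589, κ = 57.6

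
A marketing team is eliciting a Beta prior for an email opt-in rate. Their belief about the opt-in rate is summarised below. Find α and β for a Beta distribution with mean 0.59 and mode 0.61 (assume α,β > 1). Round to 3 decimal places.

α = 6.490, β = 4.510

With s = α+β: μ = α/s and mode = (α−1)/(s−2). Eliminating α = μs,
μs − 1 = m(s−2) ⇒ s(μ−m) = 1−2m ⇒ s = -0.22/-0.02 = 11.0000.
So α = μs = 6.490, β = (1−μ)s = 4.510.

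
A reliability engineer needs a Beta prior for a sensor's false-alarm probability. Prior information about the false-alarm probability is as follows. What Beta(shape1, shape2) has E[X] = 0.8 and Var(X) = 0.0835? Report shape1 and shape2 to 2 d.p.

shape1 = 0.73, shape2 = 0.18

Write ν = shape1+shape2; then shape1 = μν and Var = μ(1−μ)/(ν+1).
ν = μ(1−μ)/Var − 1 = 0.16/0.0835 − 1 = 0.9162.
shape1 = 0.8·0.9162 = 0.73, shape2 = 0.2·0.9162 = 0.18.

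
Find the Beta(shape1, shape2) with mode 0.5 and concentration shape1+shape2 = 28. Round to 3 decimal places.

shape1 = 14.000, shape2 = 14.000

For shape1,shape2>1 the mode is (shape1−1)/(shape1+shape2−2), so shape1 = mode·(κ−2)+1 = 0.5×26+1 = 14.000.
And shape2 = (1−mode)·(κ−2)+1 = 0.5×26+1 = 14.000.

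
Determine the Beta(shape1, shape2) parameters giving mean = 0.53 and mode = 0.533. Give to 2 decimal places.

Let s = shape1+shape2. Mean gives shape1 = μs = 0.53s; mode gives (shape1−1)/(s−2) = 0.533.
Substituting: 0.53s − 1 = 0.533(s−2) = 0.533s − 1.066, so -0.003s = -0.066 and s = 22.0000.
Then shape1 = 0.53×22.0000 = 11.66 and shape2 = s−shape1 = 10.34.

shape1 = 11.66, shape2 = 10.34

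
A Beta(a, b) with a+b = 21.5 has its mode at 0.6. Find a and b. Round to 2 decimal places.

Mode = (a−1)/(κ−2) with κ = a+b, so a−1 = 0.6·19.5 = 11.70.
a = 12.70; b = κ − a = 8.80.

a = 12.70, b = 8.80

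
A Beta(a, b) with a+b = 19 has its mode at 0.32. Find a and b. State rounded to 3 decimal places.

a = 6.440, b = 12.560

Since the density peak of Beta(a,b) is at (a−1)/(a+b−2),
a = 1 + 0.32(19−2) = 6.440 and b = 19 − 6.440 = 12.560.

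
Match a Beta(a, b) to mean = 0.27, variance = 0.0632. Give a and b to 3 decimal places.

Let s = a+b. The Beta variance is μ(1−μ)/(s+1).
So s+1 = μ(1−μ)/σ² = (0.27×0.73)/0.0632 = 0.1971/0.0632 = 3.1187, giving s = 2.1187.
Then a = μs = 0.27×2.1187 = 0.572 and b = (1−μ)s = 0.73×2.1187 = 1.547.

a = 0.572, b = 1.547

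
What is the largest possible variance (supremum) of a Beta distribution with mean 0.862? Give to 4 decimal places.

For fixed mean μ the Beta variance is μ(1−μ)/(α+β+1), increasing as α+β decreases.
Its least upper bound (not attained) is μ(1−μ) = 0.862·0.138 = 0.1190.

0.1190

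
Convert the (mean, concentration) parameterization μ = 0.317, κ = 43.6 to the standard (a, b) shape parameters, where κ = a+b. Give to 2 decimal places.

a = 13.82, b = 29.78

a = μκ = 0.317×43.6 = 13.82 and b = (1−μ)κ = 0.683×43.6 = 29.78.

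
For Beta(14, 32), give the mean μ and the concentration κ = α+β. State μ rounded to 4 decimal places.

μ = 0.3043, κ = 46

κ = α+β = 14+32 = 46; μ = α/κ = 14/46 = 0.3043.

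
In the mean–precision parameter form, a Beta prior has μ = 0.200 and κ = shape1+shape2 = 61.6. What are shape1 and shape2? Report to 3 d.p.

shape1 = μκ = 0.200×61.6 = 12.320 and shape2 = (1−μ)κ = 0.800×61.6 = 49.280.

shape1 = 12.320, shape2 = 49.280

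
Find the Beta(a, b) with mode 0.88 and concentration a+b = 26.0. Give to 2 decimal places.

a = 22.12, b = 3.88

Since the density peak of Beta(a,b) is at (a−1)/(a+b−2),
a = 1 + 0.88(26.0−2) = 22.12 and b = 26.0 − 22.12 = 3.88.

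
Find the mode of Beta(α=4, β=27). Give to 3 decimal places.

0.103

The density x^(α−1)(1−x)^(β−1) is maximised at (α−1)/(α+β−2) = 3/29 = 0.103.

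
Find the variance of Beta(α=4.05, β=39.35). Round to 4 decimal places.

α+β = 43.40 and αβ = 159.3675, so Var = αβ/[(α+β)²(α+β+1)] = 159.3675/83630.064000 = 0.0019.

0.0019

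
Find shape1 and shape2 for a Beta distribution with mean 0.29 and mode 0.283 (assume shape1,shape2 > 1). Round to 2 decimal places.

With s = shape1+shape2: μ = shape1/s and mode = (shape1−1)/(s−2). Eliminating shape1 = μs,
μs − 1 = m(s−2) ⇒ s(μ−m) = 1−2m ⇒ s = 0.434/0.007 = 62.0000.
So shape1 = μs = 17.98, shape2 = (1−μ)s = 44.02.

shape1 = 17.98, shape2 = 44.02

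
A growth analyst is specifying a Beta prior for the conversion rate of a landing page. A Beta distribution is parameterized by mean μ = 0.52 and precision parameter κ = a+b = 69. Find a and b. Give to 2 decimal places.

a = μκ = 0.52×69 = 35.88 and b = (1−μ)κ = 0.48×69 = 33.12.

a = 35.88, b = 33.12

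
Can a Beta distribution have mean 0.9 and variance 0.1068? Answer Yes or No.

No

The Beta variance bound is σ² < μ(1−μ).
Here μ(1−μ) = 0.9×0.1 = 0.09, and 0.1068 ≥ 0.09.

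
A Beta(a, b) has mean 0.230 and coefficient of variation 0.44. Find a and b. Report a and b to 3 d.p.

σ = CV·μ = 0.44×0.230 = 0.10120, so σ² = 0.010241.
s+1 = μ(1−μ)/σ² = 0.177100/0.010241 = 17.2925, so s = a+b = 16.2925.
a = μs = 3.747, b = (1−μ)s = 12.545.

a = 3.747, b = 12.545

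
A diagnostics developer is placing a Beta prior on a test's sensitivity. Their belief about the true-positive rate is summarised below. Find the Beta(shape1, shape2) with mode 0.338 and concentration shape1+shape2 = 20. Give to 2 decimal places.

Mode = (shape1−1)/(κ−2) with κ = shape1+shape2, so shape1−1 = 0.338·18 = 6.08.
shape1 = 7.08; shape2 = κ − shape1 = 12.92.

shape1 = 7.08, shape2 = 12.92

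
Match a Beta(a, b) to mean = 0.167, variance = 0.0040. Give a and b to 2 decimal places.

a = 5.64, b = 28.14

By moment matching, a+b = μ(1−μ)/σ² − 1 = (0.167·0.833)/0.0040 − 1 = 34.7778 − 1 = 33.7778.
Since a/(a+b) = μ, a = 0.167·33.7778 = 5.64 and b = 0.833·33.7778 = 28.14.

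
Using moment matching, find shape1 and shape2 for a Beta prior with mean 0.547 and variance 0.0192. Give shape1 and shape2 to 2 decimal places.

shape1 = 6.51, shape2 = 5.39

Let s = shape1+shape2. The Beta variance is μ(1−μ)/(s+1).
So s+1 = μ(1−μ)/σ² = (0.547×0.453)/0.0192 = 0.247791/0.0192 = 12.9058, giving s = 11.9058.
Then shape1 = μs = 0.547×11.9058 = 6.51 and shape2 = (1−μ)s = 0.453×11.9058 = 5.39.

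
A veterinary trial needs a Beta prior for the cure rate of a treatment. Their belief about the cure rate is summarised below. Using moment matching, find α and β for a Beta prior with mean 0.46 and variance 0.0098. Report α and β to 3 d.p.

α = 11.200, β = 13.147

Let s = α+β. The Beta variance is μ(1−μ)/(s+1).
So s+1 = μ(1−μ)/σ² = (0.46×0.54)/0.0098 = 0.2484/0.0098 = 25.3469, giving s = 24.3469.
Then α = μs = 0.46×24.3469 = 11.200 and β = (1−μ)s = 0.54×24.3469 = 13.147.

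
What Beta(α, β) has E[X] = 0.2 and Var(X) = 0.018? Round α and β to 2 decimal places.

α = 1.58, β = 6.31

Let s = α+β. The Beta variance is μ(1−μ)/(s+1).
So s+1 = μ(1−μ)/σ² = (0.2×0.8)/0.018 = 0.16/0.018 = 8.8889, giving s = 7.8889.
Then α = μs = 0.2×7.8889 = 1.58 and β = (1−μ)s = 0.8×7.8889 = 6.31.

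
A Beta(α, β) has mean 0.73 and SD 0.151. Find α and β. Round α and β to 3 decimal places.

Variance = 0.151² = 0.022801. The moment-matching identity α+β = μ(1−μ)/Var − 1 gives
α+β = 0.1971/0.022801 − 1 = 7.6444, so α = μ·7.6444 = 5.580 and β = (1−μ)·7.6444 = 2.064.

α = 5.580, β = 2.064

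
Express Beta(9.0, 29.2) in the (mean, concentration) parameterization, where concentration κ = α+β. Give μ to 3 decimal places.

μ = 0.236, κ = 38.2

κ = α+β = 9.0+29.2 = 38.2; μ = α/κ = 9.0/38.2 = 0.236.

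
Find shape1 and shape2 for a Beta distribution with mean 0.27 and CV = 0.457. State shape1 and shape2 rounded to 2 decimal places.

shape1 = 3.23, shape2 = 8.72

Var = (CV·μ)² = (0.457×0.27)² = 0.015225.
shape1+shape2 = μ(1−μ)/Var − 1 = 0.1971/0.015225 − 1 = 11.9457.
Thus shape1 = 0.27·11.9457 = 3.23 and shape2 = 0.73·11.9457 = 8.72.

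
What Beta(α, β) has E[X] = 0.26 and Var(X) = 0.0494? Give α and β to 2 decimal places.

α = 0.75, β = 2.14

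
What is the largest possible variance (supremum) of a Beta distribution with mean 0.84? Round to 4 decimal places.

Var = μ(1−μ)/(α+β+1), which approaches μ(1−μ) as α+β → 0.
So the supremum is μ(1−μ) = 0.84×0.16 = 0.1344.

0.1344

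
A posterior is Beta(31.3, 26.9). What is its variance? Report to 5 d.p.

μ = 31.3/58.2 = 0.537801; Var = μ(1−μ)/(α+β+1) = 0.2485711/59.2 = 0.00420.

0.00420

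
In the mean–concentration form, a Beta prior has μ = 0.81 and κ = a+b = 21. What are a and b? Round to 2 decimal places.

Split κ in proportion μ : (1−μ): a = 0.81·21 = 17.01, b = 21 − 17.01 = 3.99.

a = 17.01, b = 3.99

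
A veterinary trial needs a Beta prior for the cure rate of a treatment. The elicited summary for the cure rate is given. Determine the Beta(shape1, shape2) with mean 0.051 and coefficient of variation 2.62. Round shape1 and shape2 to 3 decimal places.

shape1 = 0.087, shape2 = 1.624

σ = CV·μ = 2.62×0.051 = 0.13362, so σ² = 0.017854.
s+1 = μ(1−μ)/σ² = 0.048399/0.017854 = 2.7108, so s = shape1+shape2 = 1.7108.
shape1 = μs = 0.087, shape2 = (1−μ)s = 1.624.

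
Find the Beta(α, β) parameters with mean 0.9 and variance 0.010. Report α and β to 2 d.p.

By moment matching, α+β = μ(1−μ)/σ² − 1 = (0.9·0.1)/0.010 − 1 = 9.0000 − 1 = 8.0000.
Since α/(α+β) = μ, α = 0.9·8.0000 = 7.20 and β = 0.1·8.0000 = 0.80.

α = 7.20, β = 0.80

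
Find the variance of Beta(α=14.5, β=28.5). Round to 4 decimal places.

0.0051

μ = 14.5/43.0 = 0.337209; Var = μ(1−μ)/(α+β+1) = 0.2234992/44.0 = 0.0051.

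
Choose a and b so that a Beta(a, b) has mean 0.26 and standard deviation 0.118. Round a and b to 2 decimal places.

Variance = 0.118² = 0.013924. The moment-matching identity a+b = μ(1−μ)/Var − 1 gives
a+b = 0.1924/0.013924 − 1 = 12.8179, so a = μ·12.8179 = 3.33 and b = (1−μ)·12.8179 = 9.49.

a = 3.33, b = 9.49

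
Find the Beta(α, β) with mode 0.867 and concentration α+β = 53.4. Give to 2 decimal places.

α = 45.56, β = 7.84

Mode = (α−1)/(κ−2) with κ = α+β, so α−1 = 0.867·51.4 = 44.56.
α = 45.56; β = κ − α = 7.84.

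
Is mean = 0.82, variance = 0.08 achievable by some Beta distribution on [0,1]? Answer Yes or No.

A Beta with mean μ has variance μ(1−μ)/(α+β+1) < μ(1−μ).
Here μ(1−μ) = 0.82×0.18 = 0.1476, and 0.08 < 0.1476.

Yes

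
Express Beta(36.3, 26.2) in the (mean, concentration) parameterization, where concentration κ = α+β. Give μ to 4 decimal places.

κ = α+β = 36.3+26.2 = 62.5; μ = α/κ = 36.3/62.5 = 0.5808.

μ = 0.5808, κ = 62.5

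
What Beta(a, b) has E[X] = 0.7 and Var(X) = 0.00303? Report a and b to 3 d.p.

a = 47.815, b = 20.492

Let s = a+b. The Beta variance is μ(1−μ)/(s+1).
So s+1 = μ(1−μ)/σ² = (0.7×0.3)/0.00303 = 0.21/0.00303 = 69.3069, giving s = 68.3069.
Then a = μs = 0.7×68.3069 = 47.815 and b = (1−μ)s = 0.3×68.3069 = 20.492.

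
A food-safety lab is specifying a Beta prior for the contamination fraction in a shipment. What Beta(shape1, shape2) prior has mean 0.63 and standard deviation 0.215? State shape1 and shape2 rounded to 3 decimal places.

shape1 = 2.547, shape2 = 1.496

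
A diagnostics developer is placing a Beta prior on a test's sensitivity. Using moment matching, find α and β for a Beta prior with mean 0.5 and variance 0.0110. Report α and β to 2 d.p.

Let s = α+β. The Beta variance is μ(1−μ)/(s+1).
So s+1 = μ(1−μ)/σ² = (0.5×0.5)/0.0110 = 0.25/0.0110 = 22.7273, giving s = 21.7273.
Then α = μs = 0.5×21.7273 = 10.86 and β = (1−μ)s = 0.5×21.7273 = 10.86.

α = 10.86, β = 10.86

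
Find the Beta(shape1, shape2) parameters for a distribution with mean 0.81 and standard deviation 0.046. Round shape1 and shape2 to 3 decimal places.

shape1 = 58.103, shape2 = 13.629

σ² = 0.046² = 0.002116.
With s = shape1+shape2, Var = μ(1−μ)/(s+1), so s+1 = (0.81×0.19)/0.002116 = 72.7316 and s = 71.7316.
shape1 = μs = 58.103, shape2 = (1−μ)s = 13.629.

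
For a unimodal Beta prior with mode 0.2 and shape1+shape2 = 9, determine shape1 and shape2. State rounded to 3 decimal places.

Mode = (shape1−1)/(κ−2) with κ = shape1+shape2, so shape1−1 = 0.2·7 = 1.400.
shape1 = 2.400; shape2 = κ − shape1 = 6.600.

shape1 = 2.400, shape2 = 6.600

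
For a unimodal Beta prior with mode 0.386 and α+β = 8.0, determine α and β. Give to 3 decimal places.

Mode = (α−1)/(κ−2) with κ = α+β, so α−1 = 0.386·6.0 = 2.316.
α = 3.316; β = κ − α = 4.684.

α = 3.316, β = 4.684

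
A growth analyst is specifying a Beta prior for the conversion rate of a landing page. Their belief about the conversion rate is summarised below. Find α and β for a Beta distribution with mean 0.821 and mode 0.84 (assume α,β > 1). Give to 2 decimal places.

α = 29.38, β = 6.41

Let s = α+β. Mean gives α = μs = 0.821s; mode gives (α−1)/(s−2) = 0.84.
Substituting: 0.821s − 1 = 0.84(s−2) = 0.84s − 1.68, so -0.019s = -0.68 and s = 35.7895.
Then α = 0.821×35.7895 = 29.38 and β = s−α = 6.41.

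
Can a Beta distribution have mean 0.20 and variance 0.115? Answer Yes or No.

Yes

A Beta with mean μ has variance μ(1−μ)/(α+β+1) < μ(1−μ).
Here μ(1−μ) = 0.20×0.80 = 0.1600, and 0.115 < 0.1600.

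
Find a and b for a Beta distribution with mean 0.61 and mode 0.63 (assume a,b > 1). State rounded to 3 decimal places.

a = 7.930, b = 5.070

With s = a+b: μ = a/s and mode = (a−1)/(s−2). Eliminating a = μs,
μs − 1 = m(s−2) ⇒ s(μ−m) = 1−2m ⇒ s = -0.26/-0.02 = 13.0000.
So a = μs = 7.930, b = (1−μ)s = 5.070.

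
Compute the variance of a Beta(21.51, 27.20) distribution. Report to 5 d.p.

0.00496

α+β = 48.71 and αβ = 585.0720, so Var = αβ/[(α+β)²(α+β+1)] = 585.0720/117945.132411 = 0.00496.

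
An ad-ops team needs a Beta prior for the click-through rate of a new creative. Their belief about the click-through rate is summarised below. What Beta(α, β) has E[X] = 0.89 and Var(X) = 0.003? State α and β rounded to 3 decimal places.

Write ν = α+β; then α = μν and Var = μ(1−μ)/(ν+1).
ν = μ(1−μ)/Var − 1 = 0.0979/0.003 − 1 = 31.6333.
α = 0.89·31.6333 = 28.154, β = 0.11·31.6333 = 3.480.

α = 28.154, β = 3.480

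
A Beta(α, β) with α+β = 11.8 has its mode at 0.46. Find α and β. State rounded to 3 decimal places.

Mode = (α−1)/(κ−2) with κ = α+β, so α−1 = 0.46·9.8 = 4.508.
α = 5.508; β = κ − α = 6.292.

α = 5.508, β = 6.292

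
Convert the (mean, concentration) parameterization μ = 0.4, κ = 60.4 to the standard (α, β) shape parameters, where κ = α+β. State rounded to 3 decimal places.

α = μκ = 0.4×60.4 = 24.160 and β = (1−μ)κ = 0.6×60.4 = 36.240.

α = 24.160, β = 36.240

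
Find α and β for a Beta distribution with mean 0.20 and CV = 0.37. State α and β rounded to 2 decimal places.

σ = CV·μ = 0.37×0.20 = 0.07400, so σ² = 0.005476.
s+1 = μ(1−μ)/σ² = 0.1600/0.005476 = 29.2184, so s = α+β = 28.2184.
α = μs = 5.64, β = (1−μ)s = 22.57.

α = 5.64, β = 22.57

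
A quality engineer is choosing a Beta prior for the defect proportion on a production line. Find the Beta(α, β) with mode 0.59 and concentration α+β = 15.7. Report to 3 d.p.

Mode = (α−1)/(κ−2) with κ = α+β, so α−1 = 0.59·13.7 = 8.083.
α = 9.083; β = κ − α = 6.617.

α = 9.083, β = 6.617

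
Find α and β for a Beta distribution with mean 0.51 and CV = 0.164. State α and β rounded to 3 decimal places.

α = 17.708, β = 17.014

Var = (CV·μ)² = (0.164×0.51)² = 0.006996.
α+β = μ(1−μ)/Var − 1 = 0.2499/0.006996 − 1 = 34.7222.
Thus α = 0.51·34.7222 = 17.708 and β = 0.49·34.7222 = 17.014.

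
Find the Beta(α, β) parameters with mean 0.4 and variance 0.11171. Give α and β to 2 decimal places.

α = 0.46, β = 0.69

Write ν = α+β; then α = μν and Var = μ(1−μ)/(ν+1).
ν = μ(1−μ)/Var − 1 = 0.24/0.11171 − 1 = 1.1484.
α = 0.4·1.1484 = 0.46, β = 0.6·1.1484 = 0.69.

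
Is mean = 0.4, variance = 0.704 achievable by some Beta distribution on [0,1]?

No

A Beta with mean μ has variance μ(1−μ)/(α+β+1) < μ(1−μ).
Here μ(1−μ) = 0.4×0.6 = 0.24, and 0.704 ≥ 0.24.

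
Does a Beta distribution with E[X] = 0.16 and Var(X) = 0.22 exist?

No

The Beta variance bound is σ² < μ(1−μ).
Here μ(1−μ) = 0.16×0.84 = 0.1344, and 0.22 ≥ 0.1344.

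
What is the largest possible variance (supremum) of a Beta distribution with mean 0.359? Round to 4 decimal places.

0.2301

For fixed mean μ the Beta variance is μ(1−μ)/(α+β+1), increasing as α+β decreases.
Its least upper bound (not attained) is μ(1−μ) = 0.359·0.641 = 0.2301.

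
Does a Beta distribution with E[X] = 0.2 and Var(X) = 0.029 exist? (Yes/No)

For any Beta, Var(X) < E[X]·(1−E[X]).
Here μ(1−μ) = 0.2×0.8 = 0.16, and 0.029 < 0.16.

Yes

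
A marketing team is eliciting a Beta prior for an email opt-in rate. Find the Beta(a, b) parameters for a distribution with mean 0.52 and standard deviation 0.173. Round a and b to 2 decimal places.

First σ² = 0.029929. Setting a = μn, b = (1−μ)n with n = a+b,
μ(1−μ)/(n+1) = 0.029929 ⇒ n+1 = 0.2496/0.029929 = 8.3397 ⇒ n = 7.3397.
Hence a = 0.52×7.3397 = 3.82, b = 0.48×7.3397 = 3.52.

a = 3.82, b = 3.52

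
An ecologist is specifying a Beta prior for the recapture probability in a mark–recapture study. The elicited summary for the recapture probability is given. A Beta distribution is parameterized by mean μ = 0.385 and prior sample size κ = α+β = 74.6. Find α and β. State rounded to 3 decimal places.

α = μκ = 0.385×74.6 = 28.721 and β = (1−μ)κ = 0.615×74.6 = 45.879.

α = 28.721, β = 45.879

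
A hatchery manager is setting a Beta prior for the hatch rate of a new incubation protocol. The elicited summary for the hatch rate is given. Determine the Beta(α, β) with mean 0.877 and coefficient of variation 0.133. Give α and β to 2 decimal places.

Var = (CV·μ)² = (0.133×0.877)² = 0.013605.
α+β = μ(1−μ)/Var − 1 = 0.107871/0.013605 − 1 = 6.9287.
Thus α = 0.877·6.9287 = 6.08 and β = 0.123·6.9287 = 0.85.

α = 6.08, β = 0.85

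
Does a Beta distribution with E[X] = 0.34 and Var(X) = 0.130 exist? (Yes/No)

Yes

The Beta variance bound is σ² < μ(1−μ).
Here μ(1−μ) = 0.34×0.66 = 0.2244, and 0.130 < 0.2244.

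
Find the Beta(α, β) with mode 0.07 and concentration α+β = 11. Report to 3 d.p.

α = 1.630, β = 9.370

For α,β>1 the mode is (α−1)/(α+β−2), so α = mode·(κ−2)+1 = 0.07×9+1 = 1.630.
And β = (1−mode)·(κ−2)+1 = 0.93×9+1 = 9.370.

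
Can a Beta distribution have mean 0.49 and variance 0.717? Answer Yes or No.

No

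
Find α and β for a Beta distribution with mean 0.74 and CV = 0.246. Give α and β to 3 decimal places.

α = 3.556, β = 1.250

σ = CV·μ = 0.246×0.74 = 0.18204, so σ² = 0.033139.
s+1 = μ(1−μ)/σ² = 0.1924/0.033139 = 5.8059, so s = α+β = 4.8059.
α = μs = 3.556, β = (1−μ)s = 1.250.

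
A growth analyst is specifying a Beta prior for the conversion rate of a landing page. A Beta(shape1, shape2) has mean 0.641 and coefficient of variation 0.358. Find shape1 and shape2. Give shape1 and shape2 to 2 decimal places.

shape1 = 2.16, shape2 = 1.21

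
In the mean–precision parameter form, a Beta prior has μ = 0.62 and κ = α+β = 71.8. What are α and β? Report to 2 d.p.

α = 44.52, β = 27.28

α = μκ = 0.62×71.8 = 44.52 and β = (1−μ)κ = 0.38×71.8 = 27.28.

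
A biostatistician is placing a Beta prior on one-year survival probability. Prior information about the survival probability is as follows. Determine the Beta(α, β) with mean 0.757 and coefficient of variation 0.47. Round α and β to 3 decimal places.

Var = (CV·μ)² = (0.47×0.757)² = 0.126587.
α+β = μ(1−μ)/Var − 1 = 0.183951/0.126587 − 1 = 0.4532.
Thus α = 0.757·0.4532 = 0.343 and β = 0.243·0.4532 = 0.110.

α = 0.343, β = 0.110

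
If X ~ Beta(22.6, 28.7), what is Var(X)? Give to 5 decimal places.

0.00471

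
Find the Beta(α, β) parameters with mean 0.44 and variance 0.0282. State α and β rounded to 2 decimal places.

Write ν = α+β; then α = μν and Var = μ(1−μ)/(ν+1).
ν = μ(1−μ)/Var − 1 = 0.2464/0.0282 − 1 = 7.7376.
α = 0.44·7.7376 = 3.40, β = 0.56·7.7376 = 4.33.

α = 3.40, β = 4.33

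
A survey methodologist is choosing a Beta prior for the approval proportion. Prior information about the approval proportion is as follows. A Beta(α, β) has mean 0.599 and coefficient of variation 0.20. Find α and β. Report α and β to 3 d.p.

σ = CV·μ = 0.20×0.599 = 0.11980, so σ² = 0.014352.
s+1 = μ(1−μ)/σ² = 0.240199/0.014352 = 16.7362, so s = α+β = 15.7362.
α = μs = 9.426, β = (1−μ)s = 6.310.

α = 9.426, β = 6.310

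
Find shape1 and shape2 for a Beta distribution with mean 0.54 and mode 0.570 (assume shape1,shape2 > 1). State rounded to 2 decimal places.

shape1 = 2.52, shape2 = 2.15

Let s = shape1+shape2. Mean gives shape1 = μs = 0.54s; mode gives (shape1−1)/(s−2) = 0.570.
Substituting: 0.54s − 1 = 0.570(s−2) = 0.570s − 1.140, so -0.030s = -0.140 and s = 4.6667.
Then shape1 = 0.54×4.6667 = 2.52 and shape2 = s−shape1 = 2.15.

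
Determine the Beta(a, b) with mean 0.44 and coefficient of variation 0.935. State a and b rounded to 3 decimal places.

a = 0.201, b = 0.255

Var = (CV·μ)² = (0.935×0.44)² = 0.169250.
a+b = μ(1−μ)/Var − 1 = 0.2464/0.169250 − 1 = 0.4558.
Thus a = 0.44·0.4558 = 0.201 and b = 0.56·0.4558 = 0.255.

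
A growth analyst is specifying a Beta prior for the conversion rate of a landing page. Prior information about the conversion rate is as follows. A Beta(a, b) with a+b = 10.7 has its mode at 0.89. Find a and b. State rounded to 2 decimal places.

a = 8.74, b = 1.96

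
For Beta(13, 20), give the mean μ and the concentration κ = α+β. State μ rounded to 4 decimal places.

κ = α+β = 13+20 = 33; μ = α/κ = 13/33 = 0.3939.

μ = 0.3939, κ = 33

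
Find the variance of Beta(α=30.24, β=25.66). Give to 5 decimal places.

0.00436

Var = αβ/[(α+β)²(α+β+1)] = (30.24×25.66)/(55.90²×56.90) = 775.9584/177801.689000 = 0.00436.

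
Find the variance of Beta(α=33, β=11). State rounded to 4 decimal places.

α+β = 44 and αβ = 363, so Var = αβ/[(α+β)²(α+β+1)] = 363/87120 = 0.0042.

0.0042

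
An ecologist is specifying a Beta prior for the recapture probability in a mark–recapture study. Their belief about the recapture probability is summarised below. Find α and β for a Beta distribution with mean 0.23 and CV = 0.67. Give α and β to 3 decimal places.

α = 1.485, β = 4.973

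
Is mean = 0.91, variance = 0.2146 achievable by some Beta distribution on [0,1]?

No

The Beta variance bound is σ² < μ(1−μ).
Here μ(1−μ) = 0.91×0.09 = 0.0819, and 0.2146 ≥ 0.0819.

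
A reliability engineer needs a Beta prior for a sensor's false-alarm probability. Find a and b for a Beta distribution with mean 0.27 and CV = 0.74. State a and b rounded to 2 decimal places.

a = 1.06, b = 2.87

Var = (CV·μ)² = (0.74×0.27)² = 0.039920.
a+b = μ(1−μ)/Var − 1 = 0.1971/0.039920 − 1 = 3.9374.
Thus a = 0.27·3.9374 = 1.06 and b = 0.73·3.9374 = 2.87.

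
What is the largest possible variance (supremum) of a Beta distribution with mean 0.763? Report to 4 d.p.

For fixed mean μ the Beta variance is μ(1−μ)/(α+β+1), increasing as α+β decreases.
Its least upper bound (not attained) is μ(1−μ) = 0.763·0.237 = 0.1808.

0.1808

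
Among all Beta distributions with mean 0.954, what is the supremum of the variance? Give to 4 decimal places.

0.0439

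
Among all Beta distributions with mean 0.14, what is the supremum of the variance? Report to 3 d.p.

0.120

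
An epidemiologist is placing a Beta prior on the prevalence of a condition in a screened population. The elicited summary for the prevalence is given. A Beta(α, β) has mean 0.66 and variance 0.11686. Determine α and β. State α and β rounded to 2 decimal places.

Let s = α+β. The Beta variance is μ(1−μ)/(s+1).
So s+1 = μ(1−μ)/σ² = (0.66×0.34)/0.11686 = 0.2244/0.11686 = 1.9202, giving s = 0.9202.
Then α = μs = 0.66×0.9202 = 0.61 and β = (1−μ)s = 0.34×0.9202 = 0.31.

α = 0.61, β = 0.31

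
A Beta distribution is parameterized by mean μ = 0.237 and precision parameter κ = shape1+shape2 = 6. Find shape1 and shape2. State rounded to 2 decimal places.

shape1 = 1.42, shape2 = 4.58

shape1 = μκ = 0.237×6 = 1.42 and shape2 = (1−μ)κ = 0.763×6 = 4.58.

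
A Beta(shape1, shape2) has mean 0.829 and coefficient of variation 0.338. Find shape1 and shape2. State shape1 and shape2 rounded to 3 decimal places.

shape1 = 0.668, shape2 = 0.138

σ = CV·μ = 0.338×0.829 = 0.28020, so σ² = 0.078513.
s+1 = μ(1−μ)/σ² = 0.141759/0.078513 = 1.8055, so s = shape1+shape2 = 0.8055.
shape1 = μs = 0.668, shape2 = (1−μ)s = 0.138.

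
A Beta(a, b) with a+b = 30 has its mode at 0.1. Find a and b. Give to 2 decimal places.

For a,b>1 the mode is (a−1)/(a+b−2), so a = mode·(κ−2)+1 = 0.1×28+1 = 3.80.
And b = (1−mode)·(κ−2)+1 = 0.9×28+1 = 26.20.

a = 3.80, b = 26.20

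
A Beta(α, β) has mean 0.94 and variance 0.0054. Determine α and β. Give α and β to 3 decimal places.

α = 8.878, β = 0.567

Let s = α+β. The Beta variance is μ(1−μ)/(s+1).
So s+1 = μ(1−μ)/σ² = (0.94×0.06)/0.0054 = 0.0564/0.0054 = 10.4444, giving s = 9.4444.
Then α = μs = 0.94×9.4444 = 8.878 and β = (1−μ)s = 0.06×9.4444 = 0.567.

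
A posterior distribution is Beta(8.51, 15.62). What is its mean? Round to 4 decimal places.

0.3527

E[X] = α/(α+β) = 8.51/24.13 = 0.3527.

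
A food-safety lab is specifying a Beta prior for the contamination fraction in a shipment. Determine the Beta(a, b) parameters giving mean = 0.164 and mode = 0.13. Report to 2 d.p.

a = 3.57, b = 18.20

With s = a+b: μ = a/s and mode = (a−1)/(s−2). Eliminating a = μs,
μs − 1 = m(s−2) ⇒ s(μ−m) = 1−2m ⇒ s = 0.74/0.034 = 21.7647.
So a = μs = 3.57, b = (1−μ)s = 18.20.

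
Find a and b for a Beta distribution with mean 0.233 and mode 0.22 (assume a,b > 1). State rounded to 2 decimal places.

Let s = a+b. Mean gives a = μs = 0.233s; mode gives (a−1)/(s−2) = 0.22.
Substituting: 0.233s − 1 = 0.22(s−2) = 0.22s − 0.44, so 0.013s = 0.56 and s = 43.0769.
Then a = 0.233×43.0769 = 10.04 and b = s−a = 33.04.

a = 10.04, b = 33.04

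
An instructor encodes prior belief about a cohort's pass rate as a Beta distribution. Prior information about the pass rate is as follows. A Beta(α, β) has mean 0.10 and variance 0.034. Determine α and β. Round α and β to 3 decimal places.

α = 0.165, β = 1.482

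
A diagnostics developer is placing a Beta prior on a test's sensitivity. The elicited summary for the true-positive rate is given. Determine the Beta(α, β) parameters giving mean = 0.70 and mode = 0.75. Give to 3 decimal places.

α = 7.000, β = 3.000

With s = α+β: μ = α/s and mode = (α−1)/(s−2). Eliminating α = μs,
μs − 1 = m(s−2) ⇒ s(μ−m) = 1−2m ⇒ s = -0.50/-0.05 = 10.0000.
So α = μs = 7.000, β = (1−μ)s = 3.000.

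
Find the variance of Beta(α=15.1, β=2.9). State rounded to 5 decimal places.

0.00711

α+β = 18.0 and αβ = 43.79, so Var = αβ/[(α+β)²(α+β+1)] = 43.79/6156.000 = 0.00711.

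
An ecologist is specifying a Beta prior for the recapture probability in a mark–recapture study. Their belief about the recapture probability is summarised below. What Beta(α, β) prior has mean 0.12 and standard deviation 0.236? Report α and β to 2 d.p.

α = 0.11, β = 0.79

Variance = 0.236² = 0.055696. The moment-matching identity α+β = μ(1−μ)/Var − 1 gives
α+β = 0.1056/0.055696 − 1 = 0.8960, so α = μ·0.8960 = 0.11 and β = (1−μ)·0.8960 = 0.79.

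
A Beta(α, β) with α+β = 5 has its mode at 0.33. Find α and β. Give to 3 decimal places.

Since the density peak of Beta(α,β) is at (α−1)/(α+β−2),
α = 1 + 0.33(5−2) = 1.990 and β = 5 − 1.990 = 3.010.

α = 1.990, β = 3.010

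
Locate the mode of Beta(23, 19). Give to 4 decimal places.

The density x^(α−1)(1−x)^(β−1) is maximised at (α−1)/(α+β−2) = 22/40 = 0.5500.

0.5500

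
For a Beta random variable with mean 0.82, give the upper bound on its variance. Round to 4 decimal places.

0.1476

For fixed mean μ the Beta variance is μ(1−μ)/(α+β+1), increasing as α+β decreases.
Its least upper bound (not attained) is μ(1−μ) = 0.82·0.18 = 0.1476.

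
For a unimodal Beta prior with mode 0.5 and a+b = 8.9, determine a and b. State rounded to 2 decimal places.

a = 4.45, b = 4.45

For a,b>1 the mode is (a−1)/(a+b−2), so a = mode·(κ−2)+1 = 0.5×6.9+1 = 4.45.
And b = (1−mode)·(κ−2)+1 = 0.5×6.9+1 = 4.45.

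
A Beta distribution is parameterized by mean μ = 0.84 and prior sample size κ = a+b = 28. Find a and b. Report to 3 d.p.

a = μκ = 0.84×28 = 23.520 and b = (1−μ)κ = 0.16×28 = 4.480.

a = 23.520, b = 4.480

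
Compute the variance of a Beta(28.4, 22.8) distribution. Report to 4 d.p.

0.0047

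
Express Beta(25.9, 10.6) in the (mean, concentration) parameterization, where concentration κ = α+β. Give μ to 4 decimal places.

κ = α+β = 25.9+10.6 = 36.5; μ = α/κ = 25.9/36.5 = 0.7096.

μ = 0.7096, κ = 36.5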